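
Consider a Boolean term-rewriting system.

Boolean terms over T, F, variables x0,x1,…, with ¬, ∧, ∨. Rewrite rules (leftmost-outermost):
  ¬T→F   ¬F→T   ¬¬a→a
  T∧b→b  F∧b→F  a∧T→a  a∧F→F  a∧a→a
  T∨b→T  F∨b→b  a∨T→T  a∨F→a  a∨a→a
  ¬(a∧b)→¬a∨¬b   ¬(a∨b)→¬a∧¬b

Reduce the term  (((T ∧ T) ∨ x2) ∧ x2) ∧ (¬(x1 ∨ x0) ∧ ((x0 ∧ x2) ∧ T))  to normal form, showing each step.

  start: (((T ∧ T) ∨ x2) ∧ x2) ∧ (¬(x1 ∨ x0) ∧ ((x0 ∧ x2) ∧ T))
  step 1: ((T ∨ x2) ∧ x2) ∧ (¬(x1 ∨ x0) ∧ ((x0 ∧ x2) ∧ T))
  step 2: (T ∧ x2) ∧ (¬(x1 ∨ x0) ∧ ((x0 ∧ x2) ∧ T))
  step 3: x2 ∧ (¬(x1 ∨ x0) ∧ ((x0 ∧ x2) ∧ T))
  step 4: x2 ∧ ((¬x1 ∧ ¬x0) ∧ ((x0 ∧ x2) ∧ T))
  step 5: x2 ∧ ((¬x1 ∧ ¬x0) ∧ (x0 ∧ x2))

Answer: normal form = x2 ∧ ((¬x1 ∧ ¬x0) ∧ (x0 ∧ x2))  (in 5 steps)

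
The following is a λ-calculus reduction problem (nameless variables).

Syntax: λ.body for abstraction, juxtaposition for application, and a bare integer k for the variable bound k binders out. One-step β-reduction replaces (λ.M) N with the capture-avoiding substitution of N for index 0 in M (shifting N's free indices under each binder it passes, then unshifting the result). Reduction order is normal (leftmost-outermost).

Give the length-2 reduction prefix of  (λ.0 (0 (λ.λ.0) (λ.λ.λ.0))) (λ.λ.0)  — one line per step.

  start: (λ.0 (0 (λ.λ.0) (λ.λ.λ.0))) (λ.λ.0)
  →1  (λ.λ.0) ((λ.λ.0) (λ.λ.0) (λ.λ.λ.0))
  →2  λ.0

Answer: after 2 steps: λ.0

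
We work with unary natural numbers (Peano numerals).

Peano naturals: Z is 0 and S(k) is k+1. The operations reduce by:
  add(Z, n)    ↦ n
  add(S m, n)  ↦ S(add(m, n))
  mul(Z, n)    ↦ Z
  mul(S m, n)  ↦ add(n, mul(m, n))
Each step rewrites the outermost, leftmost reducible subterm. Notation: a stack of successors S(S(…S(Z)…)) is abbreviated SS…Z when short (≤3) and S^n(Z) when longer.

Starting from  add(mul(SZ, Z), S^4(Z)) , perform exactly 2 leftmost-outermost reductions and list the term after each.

Answer: after 2 steps: add(mul(Z, Z), S^4(Z))

Working:
  start: add(mul(SZ, Z), S^4(Z))
  step 1: add(add(Z, mul(Z, Z)), S^4(Z))
  step 2: add(mul(Z, Z), S^4(Z))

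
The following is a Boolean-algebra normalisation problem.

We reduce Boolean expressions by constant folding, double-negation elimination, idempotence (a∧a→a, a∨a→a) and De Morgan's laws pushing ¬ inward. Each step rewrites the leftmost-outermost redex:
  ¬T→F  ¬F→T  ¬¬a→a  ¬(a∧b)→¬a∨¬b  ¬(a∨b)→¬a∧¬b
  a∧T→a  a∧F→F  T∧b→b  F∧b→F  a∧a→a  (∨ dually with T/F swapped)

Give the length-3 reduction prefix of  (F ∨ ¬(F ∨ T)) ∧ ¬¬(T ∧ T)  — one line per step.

Answer: after 3 steps: (T ∧ ¬T) ∧ ¬¬(T ∧ T)

Working:
  start: (F ∨ ¬(F ∨ T)) ∧ ¬¬(T ∧ T)
  step 1: ¬(F ∨ T) ∧ ¬¬(T ∧ T)
  step 2: (¬F ∧ ¬T) ∧ ¬¬(T ∧ T)
  step 3: (T ∧ ¬T) ∧ ¬¬(T ∧ T)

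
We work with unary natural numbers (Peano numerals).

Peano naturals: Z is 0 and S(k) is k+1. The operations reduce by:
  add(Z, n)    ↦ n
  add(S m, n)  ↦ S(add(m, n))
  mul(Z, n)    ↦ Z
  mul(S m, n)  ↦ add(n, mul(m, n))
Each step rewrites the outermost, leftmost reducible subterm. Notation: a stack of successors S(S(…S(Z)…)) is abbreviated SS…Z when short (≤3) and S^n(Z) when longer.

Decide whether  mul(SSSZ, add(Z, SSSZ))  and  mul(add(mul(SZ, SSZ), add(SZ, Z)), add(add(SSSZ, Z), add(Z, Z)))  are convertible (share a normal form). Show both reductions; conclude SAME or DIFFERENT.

Term A:
  start: mul(SSSZ, add(Z, SSSZ))
  [1] add(add(Z, SSSZ), mul(SSZ, add(Z, SSSZ)))
  [2] add(SSSZ, mul(SSZ, add(Z, SSSZ)))
  [3] S(add(SSZ, mul(SSZ, add(Z, SSSZ))))
  [4] S(S(add(SZ, mul(SSZ, add(Z, SSSZ)))))
  [5] S(S(S(add(Z, mul(SSZ, add(Z, SSSZ))))))
  [6] S(S(S(mul(SSZ, add(Z, SSSZ)))))
  [7] S(S(S(add(add(Z, SSSZ), mul(SZ, add(Z, SSSZ))))))
  [8] S(S(S(add(SSSZ, mul(SZ, add(Z, SSSZ))))))
  [9] S(S(S(S(add(SSZ, mul(SZ, add(Z, SSSZ)))))))
  [10] S(S(S(S(S(add(SZ, mul(SZ, add(Z, SSSZ))))))))
  [11] S(S(S(S(S(S(add(Z, mul(SZ, add(Z, SSSZ)))))))))
  [12] S(S(S(S(S(S(mul(SZ, add(Z, SSSZ))))))))
  [13] S(S(S(S(S(S(add(add(Z, SSSZ), mul(Z, add(Z, SSSZ)))))))))
  [14] S(S(S(S(S(S(add(SSSZ, mul(Z, add(Z, SSSZ)))))))))
  [15] S(S(S(S(S(S(S(add(SSZ, mul(Z, add(Z, SSSZ))))))))))
  [16] S(S(S(S(S(S(S(S(add(SZ, mul(Z, add(Z, SSSZ)))))))))))
  [17] S(S(S(S(S(S(S(S(S(add(Z, mul(Z, add(Z, SSSZ))))))))))))
  [18] S(S(S(S(S(S(S(S(S(mul(Z, add(Z, SSSZ)))))))))))
  [19] S^9(Z)

Term B:
  start: mul(add(mul(SZ, SSZ), add(SZ, Z)), add(add(SSSZ, Z), add(Z, Z)))
  [1] mul(add(add(SSZ, mul(Z, SSZ)), add(SZ, Z)), add(add(SSSZ, Z), add(Z, Z)))
  [2] mul(add(S(add(SZ, mul(Z, SSZ))), add(SZ, Z)), add(add(SSSZ, Z), add(Z, Z)))
  [3] mul(S(add(add(SZ, mul(Z, SSZ)), add(SZ, Z))), add(add(SSSZ, Z), add(Z, Z)))
  [4] add(add(add(SSSZ, Z), add(Z, Z)), mul(add(add(SZ, mul(Z, SSZ)), add(SZ, Z)), add(add(SSSZ, Z), add(Z, Z))))
  [5] add(add(S(add(SSZ, Z)), add(Z, Z)), mul(add(add(SZ, mul(Z, SSZ)), add(SZ, Z)), add(add(SSSZ, Z), add(Z, Z))))
  [6] add(S(add(add(SSZ, Z), add(Z, Z))), mul(add(add(SZ, mul(Z, SSZ)), add(SZ, Z)), add(add(SSSZ, Z), add(Z, Z))))
  [7] S(add(add(add(SSZ, Z), add(Z, Z)), mul(add(add(SZ, mul(Z, SSZ)), add(SZ, Z)), add(add(SSSZ, Z), add(Z, Z)))))
  [8] S(add(add(S(add(SZ, Z)), add(Z, Z)), mul(add(add(SZ, mul(Z, SSZ)), add(SZ, Z)), add(add(SSSZ, Z), add(Z, Z)))))
  [9] S(add(S(add(add(SZ, Z), add(Z, Z))), mul(add(add(SZ, mul(Z, SSZ)), add(SZ, Z)), add(add(SSSZ, Z), add(Z, Z)))))
  [10] S(S(add(add(add(SZ, Z), add(Z, Z)), mul(add(add(SZ, mul(Z, SSZ)), add(SZ, Z)), add(add(SSSZ, Z), add(Z, Z))))))
  [11] S(S(add(add(S(add(Z, Z)), add(Z, Z)), mul(add(add(SZ, mul(Z, SSZ)), add(SZ, Z)), add(add(SSSZ, Z), add(Z, Z))))))
  [12] S(S(add(S(add(add(Z, Z), add(Z, Z))), mul(add(add(SZ, mul(Z, SSZ)), add(SZ, Z)), add(add(SSSZ, Z), add(Z, Z))))))
  [13] S(S(S(add(add(add(Z, Z), add(Z, Z)), mul(add(add(SZ, mul(Z, SSZ)), add(SZ, Z)), add(add(SSSZ, Z), add(Z, Z)))))))
  [14] S(S(S(add(add(Z, add(Z, Z)), mul(add(add(SZ, mul(Z, SSZ)), add(SZ, Z)), add(add(SSSZ, Z), add(Z, Z)))))))
  [15] S(S(S(add(add(Z, Z), mul(add(add(SZ, mul(Z, SSZ)), add(SZ, Z)), add(add(SSSZ, Z), add(Z, Z)))))))
  [16] S(S(S(add(Z, mul(add(add(SZ, mul(Z, SSZ)), add(SZ, Z)), add(add(SSSZ, Z), add(Z, Z)))))))
  [17] S(S(S(mul(add(add(SZ, mul(Z, SSZ)), add(SZ, Z)), add(add(SSSZ, Z), add(Z, Z))))))
  [18] S(S(S(mul(add(S(add(Z, mul(Z, SSZ))), add(SZ, Z)), add(add(SSSZ, Z), add(Z, Z))))))
  [19] S(S(S(mul(S(add(add(Z, mul(Z, SSZ)), add(SZ, Z))), add(add(SSSZ, Z), add(Z, Z))))))
  [20] S(S(S(add(add(add(SSSZ, Z), add(Z, Z)), mul(add(add(Z, mul(Z, SSZ)), add(SZ, Z)), add(add(SSSZ, Z), add(Z, Z)))))))
  [21] S(S(S(add(add(S(add(SSZ, Z)), add(Z, Z)), mul(add(add(Z, mul(Z, SSZ)), add(SZ, Z)), add(add(SSSZ, Z), add(Z, Z)))))))
  [22] S(S(S(add(S(add(add(SSZ, Z), add(Z, Z))), mul(add(add(Z, mul(Z, SSZ)), add(SZ, Z)), add(add(SSSZ, Z), add(Z, Z)))))))
  [23] S(S(S(S(add(add(add(SSZ, Z), add(Z, Z)), mul(add(add(Z, mul(Z, SSZ)), add(SZ, Z)), add(add(SSSZ, Z), add(Z, Z))))))))
  [24] S(S(S(S(add(add(S(add(SZ, Z)), add(Z, Z)), mul(add(add(Z, mul(Z, SSZ)), add(SZ, Z)), add(add(SSSZ, Z), add(Z, Z))))))))
  [25] S(S(S(S(add(S(add(add(SZ, Z), add(Z, Z))), mul(add(add(Z, mul(Z, SSZ)), add(SZ, Z)), add(add(SSSZ, Z), add(Z, Z))))))))
  [26] S(S(S(S(S(add(add(add(SZ, Z), add(Z, Z)), mul(add(add(Z, mul(Z, SSZ)), add(SZ, Z)), add(add(SSSZ, Z), add(Z, Z)))))))))
  [27] S(S(S(S(S(add(add(S(add(Z, Z)), add(Z, Z)), mul(add(add(Z, mul(Z, SSZ)), add(SZ, Z)), add(add(SSSZ, Z), add(Z, Z)))))))))
  [28] S(S(S(S(S(add(S(add(add(Z, Z), add(Z, Z))), mul(add(add(Z, mul(Z, SSZ)), add(SZ, Z)), add(add(SSSZ, Z), add(Z, Z)))))))))
  [29] S(S(S(S(S(S(add(add(add(Z, Z), add(Z, Z)), mul(add(add(Z, mul(Z, SSZ)), add(SZ, Z)), add(add(SSSZ, Z), add(Z, Z))))))))))
  [30] S(S(S(S(S(S(add(add(Z, add(Z, Z)), mul(add(add(Z, mul(Z, SSZ)), add(SZ, Z)), add(add(SSSZ, Z), add(Z, Z))))))))))
  [31] S(S(S(S(S(S(add(add(Z, Z), mul(add(add(Z, mul(Z, SSZ)), add(SZ, Z)), add(add(SSSZ, Z), add(Z, Z))))))))))
  [32] S(S(S(S(S(S(add(Z, mul(add(add(Z, mul(Z, SSZ)), add(SZ, Z)), add(add(SSSZ, Z), add(Z, Z))))))))))
  [33] S(S(S(S(S(S(mul(add(add(Z, mul(Z, SSZ)), add(SZ, Z)), add(add(SSSZ, Z), add(Z, Z)))))))))
  [34] S(S(S(S(S(S(mul(add(mul(Z, SSZ), add(SZ, Z)), add(add(SSSZ, Z), add(Z, Z)))))))))
  [35] S(S(S(S(S(S(mul(add(Z, add(SZ, Z)), add(add(SSSZ, Z), add(Z, Z)))))))))
  [36] S(S(S(S(S(S(mul(add(SZ, Z), add(add(SSSZ, Z), add(Z, Z)))))))))
  [37] S(S(S(S(S(S(mul(S(add(Z, Z)), add(add(SSSZ, Z), add(Z, Z)))))))))
  [38] S(S(S(S(S(S(add(add(add(SSSZ, Z), add(Z, Z)), mul(add(Z, Z), add(add(SSSZ, Z), add(Z, Z))))))))))
  [39] S(S(S(S(S(S(add(add(S(add(SSZ, Z)), add(Z, Z)), mul(add(Z, Z), add(add(SSSZ, Z), add(Z, Z))))))))))
  [40] S(S(S(S(S(S(add(S(add(add(SSZ, Z), add(Z, Z))), mul(add(Z, Z), add(add(SSSZ, Z), add(Z, Z))))))))))
  [41] S(S(S(S(S(S(S(add(add(add(SSZ, Z), add(Z, Z)), mul(add(Z, Z), add(add(SSSZ, Z), add(Z, Z)))))))))))
  [42] S(S(S(S(S(S(S(add(add(S(add(SZ, Z)), add(Z, Z)), mul(add(Z, Z), add(add(SSSZ, Z), add(Z, Z)))))))))))
  [43] S(S(S(S(S(S(S(add(S(add(add(SZ, Z), add(Z, Z))), mul(add(Z, Z), add(add(SSSZ, Z), add(Z, Z)))))))))))
  [44] S(S(S(S(S(S(S(S(add(add(add(SZ, Z), add(Z, Z)), mul(add(Z, Z), add(add(SSSZ, Z), add(Z, Z))))))))))))
  [45] S(S(S(S(S(S(S(S(add(add(S(add(Z, Z)), add(Z, Z)), mul(add(Z, Z), add(add(SSSZ, Z), add(Z, Z))))))))))))
  [46] S(S(S(S(S(S(S(S(add(S(add(add(Z, Z), add(Z, Z))), mul(add(Z, Z), add(add(SSSZ, Z), add(Z, Z))))))))))))
  [47] S(S(S(S(S(S(S(S(S(add(add(add(Z, Z), add(Z, Z)), mul(add(Z, Z), add(add(SSSZ, Z), add(Z, Z)))))))))))))
  [48] S(S(S(S(S(S(S(S(S(add(add(Z, add(Z, Z)), mul(add(Z, Z), add(add(SSSZ, Z), add(Z, Z)))))))))))))
  [49] S(S(S(S(S(S(S(S(S(add(add(Z, Z), mul(add(Z, Z), add(add(SSSZ, Z), add(Z, Z)))))))))))))
  [50] S(S(S(S(S(S(S(S(S(add(Z, mul(add(Z, Z), add(add(SSSZ, Z), add(Z, Z)))))))))))))
  [51] S(S(S(S(S(S(S(S(S(mul(add(Z, Z), add(add(SSSZ, Z), add(Z, Z))))))))))))
  [52] S(S(S(S(S(S(S(S(S(mul(Z, add(add(SSSZ, Z), add(Z, Z))))))))))))
  [53] S^9(Z)

Answer: SAME — A ⇓ S^9(Z), B ⇓ S^9(Z)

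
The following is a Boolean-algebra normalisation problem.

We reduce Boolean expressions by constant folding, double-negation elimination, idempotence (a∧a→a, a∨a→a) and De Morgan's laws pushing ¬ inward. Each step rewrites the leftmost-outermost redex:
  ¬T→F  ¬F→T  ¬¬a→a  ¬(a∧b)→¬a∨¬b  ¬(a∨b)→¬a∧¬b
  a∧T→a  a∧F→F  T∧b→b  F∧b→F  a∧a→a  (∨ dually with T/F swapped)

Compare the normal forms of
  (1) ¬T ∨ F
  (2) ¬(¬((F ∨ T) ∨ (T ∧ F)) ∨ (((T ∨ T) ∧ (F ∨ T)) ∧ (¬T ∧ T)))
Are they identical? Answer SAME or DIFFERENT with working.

Term A:
  start: ¬T ∨ F
  →1  ¬T
  →2  F

Term B:
  start: ¬(¬((F ∨ T) ∨ (T ∧ F)) ∨ (((T ∨ T) ∧ (F ∨ T)) ∧ (¬T ∧ T)))
  →1  ¬¬((F ∨ T) ∨ (T ∧ F)) ∧ ¬(((T ∨ T) ∧ (F ∨ T)) ∧ (¬T ∧ T))
  →2  ((F ∨ T) ∨ (T ∧ F)) ∧ ¬(((T ∨ T) ∧ (F ∨ T)) ∧ (¬T ∧ T))
  →3  (T ∨ (T ∧ F)) ∧ ¬(((T ∨ T) ∧ (F ∨ T)) ∧ (¬T ∧ T))
  →4  T ∧ ¬(((T ∨ T) ∧ (F ∨ T)) ∧ (¬T ∧ T))
  →5  ¬(((T ∨ T) ∧ (F ∨ T)) ∧ (¬T ∧ T))
  →6  ¬((T ∨ T) ∧ (F ∨ T)) ∨ ¬(¬T ∧ T)
  →7  (¬(T ∨ T) ∨ ¬(F ∨ T)) ∨ ¬(¬T ∧ T)
  →8  ((¬T ∧ ¬T) ∨ ¬(F ∨ T)) ∨ ¬(¬T ∧ T)
  →9  (¬T ∨ ¬(F ∨ T)) ∨ ¬(¬T ∧ T)
  →10  (F ∨ ¬(F ∨ T)) ∨ ¬(¬T ∧ T)
  →11  ¬(F ∨ T) ∨ ¬(¬T ∧ T)
  →12  (¬F ∧ ¬T) ∨ ¬(¬T ∧ T)
  →13  (T ∧ ¬T) ∨ ¬(¬T ∧ T)
  →14  ¬T ∨ ¬(¬T ∧ T)
  →15  F ∨ ¬(¬T ∧ T)
  →16  ¬(¬T ∧ T)
  →17  ¬¬T ∨ ¬T
  →18  T ∨ ¬T
  →19  T

Answer: DIFFERENT — A ⇓ F, B ⇓ T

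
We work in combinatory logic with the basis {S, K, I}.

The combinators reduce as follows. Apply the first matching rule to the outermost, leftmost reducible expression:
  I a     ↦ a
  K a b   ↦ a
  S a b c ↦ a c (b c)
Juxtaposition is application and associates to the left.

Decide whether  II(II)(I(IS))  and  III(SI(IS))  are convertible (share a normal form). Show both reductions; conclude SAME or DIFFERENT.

Term A:
  start: II(II)(I(IS))
  →1  I(II)(I(IS))
  →2  II(I(IS))
  →3  I(I(IS))
  →4  I(IS)
  →5  IS
  →6  S

Term B:
  start: III(SI(IS))
  →1  II(SI(IS))
  →2  I(SI(IS))
  →3  SI(IS)
  →4  SIS

Answer: DIFFERENT — A ⇓ S, B ⇓ SIS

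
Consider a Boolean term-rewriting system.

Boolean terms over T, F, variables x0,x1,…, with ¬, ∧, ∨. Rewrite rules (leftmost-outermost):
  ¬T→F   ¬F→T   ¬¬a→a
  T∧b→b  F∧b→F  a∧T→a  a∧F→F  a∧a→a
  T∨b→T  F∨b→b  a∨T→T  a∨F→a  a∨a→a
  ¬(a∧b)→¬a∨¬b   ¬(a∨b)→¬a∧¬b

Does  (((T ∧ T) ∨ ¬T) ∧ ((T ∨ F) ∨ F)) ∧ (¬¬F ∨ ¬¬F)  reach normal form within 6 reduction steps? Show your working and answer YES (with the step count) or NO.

  start: (((T ∧ T) ∨ ¬T) ∧ ((T ∨ F) ∨ F)) ∧ (¬¬F ∨ ¬¬F)
  [1] ((T ∨ ¬T) ∧ ((T ∨ F) ∨ F)) ∧ (¬¬F ∨ ¬¬F)
  [2] (T ∧ ((T ∨ F) ∨ F)) ∧ (¬¬F ∨ ¬¬F)
  [3] ((T ∨ F) ∨ F) ∧ (¬¬F ∨ ¬¬F)
  [4] (T ∨ F) ∧ (¬¬F ∨ ¬¬F)
  [5] T ∧ (¬¬F ∨ ¬¬F)
  [6] ¬¬F ∨ ¬¬F

Answer: NO — after 6 steps the term is ¬¬F ∨ ¬¬F, not yet normal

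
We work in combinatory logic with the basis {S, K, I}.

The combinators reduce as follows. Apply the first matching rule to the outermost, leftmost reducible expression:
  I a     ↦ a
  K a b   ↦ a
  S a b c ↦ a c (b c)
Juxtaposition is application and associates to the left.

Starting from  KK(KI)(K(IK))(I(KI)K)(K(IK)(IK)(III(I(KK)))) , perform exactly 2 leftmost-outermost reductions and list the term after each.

  start: KK(KI)(K(IK))(I(KI)K)(K(IK)(IK)(III(I(KK))))
  step 1: K(K(IK))(I(KI)K)(K(IK)(IK)(III(I(KK))))
  step 2: K(IK)(K(IK)(IK)(III(I(KK))))

Answer: after 2 steps: K(IK)(K(IK)(IK)(III(I(KK))))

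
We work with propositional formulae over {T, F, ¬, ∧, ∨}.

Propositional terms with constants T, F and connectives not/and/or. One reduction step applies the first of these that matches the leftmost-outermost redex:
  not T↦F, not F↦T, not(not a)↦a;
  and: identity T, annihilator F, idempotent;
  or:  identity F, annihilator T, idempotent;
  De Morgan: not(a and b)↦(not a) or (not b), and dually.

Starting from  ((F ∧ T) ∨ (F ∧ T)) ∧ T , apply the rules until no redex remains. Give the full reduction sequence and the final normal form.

Answer: normal form = F  (in 3 steps)

Derivation:
  start: ((F ∧ T) ∨ (F ∧ T)) ∧ T
  [1] (F ∧ T) ∨ (F ∧ T)
  [2] F ∧ T
  [3] F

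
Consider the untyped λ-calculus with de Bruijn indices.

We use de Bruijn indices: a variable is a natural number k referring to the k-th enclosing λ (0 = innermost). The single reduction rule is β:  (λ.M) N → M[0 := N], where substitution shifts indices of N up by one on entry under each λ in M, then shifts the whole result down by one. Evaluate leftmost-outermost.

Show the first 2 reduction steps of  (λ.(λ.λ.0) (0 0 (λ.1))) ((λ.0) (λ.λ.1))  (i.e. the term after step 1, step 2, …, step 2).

  start: (λ.(λ.λ.0) (0 0 (λ.1))) ((λ.0) (λ.λ.1))
  [1] (λ.λ.0) ((λ.0) (λ.λ.1) ((λ.0) (λ.λ.1)) (λ.(λ.0) (λ.λ.1)))
  [2] λ.0

Answer: after 2 steps: λ.0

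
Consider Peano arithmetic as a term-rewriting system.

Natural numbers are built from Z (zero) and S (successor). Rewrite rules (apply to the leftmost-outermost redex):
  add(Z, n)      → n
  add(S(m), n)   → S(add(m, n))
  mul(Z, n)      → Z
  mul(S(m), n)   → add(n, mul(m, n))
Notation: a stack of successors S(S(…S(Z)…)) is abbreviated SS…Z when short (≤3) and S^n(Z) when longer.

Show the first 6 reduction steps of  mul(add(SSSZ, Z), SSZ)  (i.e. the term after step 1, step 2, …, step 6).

  start: mul(add(SSSZ, Z), SSZ)
  →1  mul(S(add(SSZ, Z)), SSZ)
  →2  add(SSZ, mul(add(SSZ, Z), SSZ))
  →3  S(add(SZ, mul(add(SSZ, Z), SSZ)))
  →4  S(S(add(Z, mul(add(SSZ, Z), SSZ))))
  →5  S(S(mul(add(SSZ, Z), SSZ)))
  →6  S(S(mul(S(add(SZ, Z)), SSZ)))

Answer: after 6 steps: S(S(mul(S(add(SZ, Z)), SSZ)))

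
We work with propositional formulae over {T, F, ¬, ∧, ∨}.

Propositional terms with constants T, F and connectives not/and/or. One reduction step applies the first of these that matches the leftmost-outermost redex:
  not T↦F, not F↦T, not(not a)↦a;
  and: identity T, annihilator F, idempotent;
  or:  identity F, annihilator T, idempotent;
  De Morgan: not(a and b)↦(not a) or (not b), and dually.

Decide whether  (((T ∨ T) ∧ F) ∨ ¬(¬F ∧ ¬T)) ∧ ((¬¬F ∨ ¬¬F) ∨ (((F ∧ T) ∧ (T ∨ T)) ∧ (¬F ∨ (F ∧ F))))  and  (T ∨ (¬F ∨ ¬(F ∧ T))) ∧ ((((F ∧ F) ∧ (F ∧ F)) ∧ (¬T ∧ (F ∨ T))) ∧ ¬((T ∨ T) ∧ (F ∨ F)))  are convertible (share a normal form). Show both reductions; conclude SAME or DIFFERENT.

Term A:
  start: (((T ∨ T) ∧ F) ∨ ¬(¬F ∧ ¬T)) ∧ ((¬¬F ∨ ¬¬F) ∨ (((F ∧ T) ∧ (T ∨ T)) ∧ (¬F ∨ (F ∧ F))))
  [1] (F ∨ ¬(¬F ∧ ¬T)) ∧ ((¬¬F ∨ ¬¬F) ∨ (((F ∧ T) ∧ (T ∨ T)) ∧ (¬F ∨ (F ∧ F))))
  [2] ¬(¬F ∧ ¬T) ∧ ((¬¬F ∨ ¬¬F) ∨ (((F ∧ T) ∧ (T ∨ T)) ∧ (¬F ∨ (F ∧ F))))
  [3] (¬¬F ∨ ¬¬T) ∧ ((¬¬F ∨ ¬¬F) ∨ (((F ∧ T) ∧ (T ∨ T)) ∧ (¬F ∨ (F ∧ F))))
  [4] (F ∨ ¬¬T) ∧ ((¬¬F ∨ ¬¬F) ∨ (((F ∧ T) ∧ (T ∨ T)) ∧ (¬F ∨ (F ∧ F))))
  [5] ¬¬T ∧ ((¬¬F ∨ ¬¬F) ∨ (((F ∧ T) ∧ (T ∨ T)) ∧ (¬F ∨ (F ∧ F))))
  [6] T ∧ ((¬¬F ∨ ¬¬F) ∨ (((F ∧ T) ∧ (T ∨ T)) ∧ (¬F ∨ (F ∧ F))))
  [7] (¬¬F ∨ ¬¬F) ∨ (((F ∧ T) ∧ (T ∨ T)) ∧ (¬F ∨ (F ∧ F)))
  [8] ¬¬F ∨ (((F ∧ T) ∧ (T ∨ T)) ∧ (¬F ∨ (F ∧ F)))
  [9] F ∨ (((F ∧ T) ∧ (T ∨ T)) ∧ (¬F ∨ (F ∧ F)))
  [10] ((F ∧ T) ∧ (T ∨ T)) ∧ (¬F ∨ (F ∧ F))
  [11] (F ∧ (T ∨ T)) ∧ (¬F ∨ (F ∧ F))
  [12] F ∧ (¬F ∨ (F ∧ F))
  [13] F

Term B:
  start: (T ∨ (¬F ∨ ¬(F ∧ T))) ∧ ((((F ∧ F) ∧ (F ∧ F)) ∧ (¬T ∧ (F ∨ T))) ∧ ¬((T ∨ T) ∧ (F ∨ F)))
  [1] T ∧ ((((F ∧ F) ∧ (F ∧ F)) ∧ (¬T ∧ (F ∨ T))) ∧ ¬((T ∨ T) ∧ (F ∨ F)))
  [2] (((F ∧ F) ∧ (F ∧ F)) ∧ (¬T ∧ (F ∨ T))) ∧ ¬((T ∨ T) ∧ (F ∨ F))
  [3] ((F ∧ F) ∧ (¬T ∧ (F ∨ T))) ∧ ¬((T ∨ T) ∧ (F ∨ F))
  [4] (F ∧ (¬T ∧ (F ∨ T))) ∧ ¬((T ∨ T) ∧ (F ∨ F))
  [5] F ∧ ¬((T ∨ T) ∧ (F ∨ F))
  [6] F

Answer: SAME — A ⇓ F, B ⇓ F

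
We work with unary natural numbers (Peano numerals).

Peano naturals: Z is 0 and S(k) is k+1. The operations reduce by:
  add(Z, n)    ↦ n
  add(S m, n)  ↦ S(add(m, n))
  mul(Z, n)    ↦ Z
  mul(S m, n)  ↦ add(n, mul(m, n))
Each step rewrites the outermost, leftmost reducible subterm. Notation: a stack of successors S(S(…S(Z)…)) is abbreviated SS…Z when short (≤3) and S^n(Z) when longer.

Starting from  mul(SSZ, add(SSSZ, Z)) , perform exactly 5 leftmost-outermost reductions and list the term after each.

  start: mul(SSZ, add(SSSZ, Z))
  →1  add(add(SSSZ, Z), mul(SZ, add(SSSZ, Z)))
  →2  add(S(add(SSZ, Z)), mul(SZ, add(SSSZ, Z)))
  →3  S(add(add(SSZ, Z), mul(SZ, add(SSSZ, Z))))
  →4  S(add(S(add(SZ, Z)), mul(SZ, add(SSSZ, Z))))
  →5  S(S(add(add(SZ, Z), mul(SZ, add(SSSZ, Z)))))

Answer: after 5 steps: S(S(add(add(SZ, Z), mul(SZ, add(SSSZ, Z)))))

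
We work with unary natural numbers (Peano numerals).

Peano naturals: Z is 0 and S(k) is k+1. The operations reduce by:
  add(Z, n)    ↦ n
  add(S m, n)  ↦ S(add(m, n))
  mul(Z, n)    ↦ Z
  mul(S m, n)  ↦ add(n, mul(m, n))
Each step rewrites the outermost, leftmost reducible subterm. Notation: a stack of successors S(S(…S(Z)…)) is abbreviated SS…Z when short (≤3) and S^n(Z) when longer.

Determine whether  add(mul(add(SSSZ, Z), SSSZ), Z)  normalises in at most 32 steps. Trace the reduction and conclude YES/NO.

  start: add(mul(add(SSSZ, Z), SSSZ), Z)
  step 1: add(mul(S(add(SSZ, Z)), SSSZ), Z)
  step 2: add(add(SSSZ, mul(add(SSZ, Z), SSSZ)), Z)
  step 3: add(S(add(SSZ, mul(add(SSZ, Z), SSSZ))), Z)
  step 4: S(add(add(SSZ, mul(add(SSZ, Z), SSSZ)), Z))
  step 5: S(add(S(add(SZ, mul(add(SSZ, Z), SSSZ))), Z))
  step 6: S(S(add(add(SZ, mul(add(SSZ, Z), SSSZ)), Z)))
  step 7: S(S(add(S(add(Z, mul(add(SSZ, Z), SSSZ))), Z)))
  step 8: S(S(S(add(add(Z, mul(add(SSZ, Z), SSSZ)), Z))))
  step 9: S(S(S(add(mul(add(SSZ, Z), SSSZ), Z))))
  step 10: S(S(S(add(mul(S(add(SZ, Z)), SSSZ), Z))))
  step 11: S(S(S(add(add(SSSZ, mul(add(SZ, Z), SSSZ)), Z))))
  step 12: S(S(S(add(S(add(SSZ, mul(add(SZ, Z), SSSZ))), Z))))
  step 13: S(S(S(S(add(add(SSZ, mul(add(SZ, Z), SSSZ)), Z)))))
  step 14: S(S(S(S(add(S(add(SZ, mul(add(SZ, Z), SSSZ))), Z)))))
  step 15: S(S(S(S(S(add(add(SZ, mul(add(SZ, Z), SSSZ)), Z))))))
  step 16: S(S(S(S(S(add(S(add(Z, mul(add(SZ, Z), SSSZ))), Z))))))
  step 17: S(S(S(S(S(S(add(add(Z, mul(add(SZ, Z), SSSZ)), Z)))))))
  step 18: S(S(S(S(S(S(add(mul(add(SZ, Z), SSSZ), Z)))))))
  step 19: S(S(S(S(S(S(add(mul(S(add(Z, Z)), SSSZ), Z)))))))
  step 20: S(S(S(S(S(S(add(add(SSSZ, mul(add(Z, Z), SSSZ)), Z)))))))
  step 21: S(S(S(S(S(S(add(S(add(SSZ, mul(add(Z, Z), SSSZ))), Z)))))))
  step 22: S(S(S(S(S(S(S(add(add(SSZ, mul(add(Z, Z), SSSZ)), Z))))))))
  step 23: S(S(S(S(S(S(S(add(S(add(SZ, mul(add(Z, Z), SSSZ))), Z))))))))
  step 24: S(S(S(S(S(S(S(S(add(add(SZ, mul(add(Z, Z), SSSZ)), Z)))))))))
  step 25: S(S(S(S(S(S(S(S(add(S(add(Z, mul(add(Z, Z), SSSZ))), Z)))))))))
  step 26: S(S(S(S(S(S(S(S(S(add(add(Z, mul(add(Z, Z), SSSZ)), Z))))))))))
  step 27: S(S(S(S(S(S(S(S(S(add(mul(add(Z, Z), SSSZ), Z))))))))))
  step 28: S(S(S(S(S(S(S(S(S(add(mul(Z, SSSZ), Z))))))))))
  step 29: S(S(S(S(S(S(S(S(S(add(Z, Z))))))))))
  step 30: S^9(Z)

Answer: YES — reaches normal form S^9(Z) in 30 ≤ 32 steps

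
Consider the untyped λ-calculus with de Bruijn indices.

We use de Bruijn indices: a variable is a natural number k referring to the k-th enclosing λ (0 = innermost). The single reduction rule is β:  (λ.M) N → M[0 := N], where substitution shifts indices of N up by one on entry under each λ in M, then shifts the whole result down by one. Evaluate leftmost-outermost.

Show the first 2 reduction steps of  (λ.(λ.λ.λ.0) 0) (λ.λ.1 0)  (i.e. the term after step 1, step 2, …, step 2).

Answer: after 2 steps: λ.λ.0

Derivation:
  start: (λ.(λ.λ.λ.0) 0) (λ.λ.1 0)
  →1  (λ.λ.λ.0) (λ.λ.1 0)
  →2  λ.λ.0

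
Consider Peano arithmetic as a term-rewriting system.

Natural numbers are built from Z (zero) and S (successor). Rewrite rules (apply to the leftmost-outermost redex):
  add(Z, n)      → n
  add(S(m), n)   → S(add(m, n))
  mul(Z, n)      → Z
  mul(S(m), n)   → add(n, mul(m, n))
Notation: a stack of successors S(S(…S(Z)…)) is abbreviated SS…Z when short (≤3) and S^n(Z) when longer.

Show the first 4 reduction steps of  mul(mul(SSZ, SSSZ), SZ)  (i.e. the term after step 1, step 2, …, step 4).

  start: mul(mul(SSZ, SSSZ), SZ)
  [1] mul(add(SSSZ, mul(SZ, SSSZ)), SZ)
  [2] mul(S(add(SSZ, mul(SZ, SSSZ))), SZ)
  [3] add(SZ, mul(add(SSZ, mul(SZ, SSSZ)), SZ))
  [4] S(add(Z, mul(add(SSZ, mul(SZ, SSSZ)), SZ)))

Answer: after 4 steps: S(add(Z, mul(add(SSZ, mul(SZ, SSSZ)), SZ)))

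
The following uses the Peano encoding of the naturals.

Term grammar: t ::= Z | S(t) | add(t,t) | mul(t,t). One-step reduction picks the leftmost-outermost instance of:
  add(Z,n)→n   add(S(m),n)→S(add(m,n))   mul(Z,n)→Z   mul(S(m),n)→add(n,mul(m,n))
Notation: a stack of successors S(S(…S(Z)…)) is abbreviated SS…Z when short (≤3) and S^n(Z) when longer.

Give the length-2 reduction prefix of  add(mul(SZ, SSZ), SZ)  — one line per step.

Answer: after 2 steps: add(S(add(SZ, mul(Z, SSZ))), SZ)

Derivation:
  start: add(mul(SZ, SSZ), SZ)
  [1] add(add(SSZ, mul(Z, SSZ)), SZ)
  [2] add(S(add(SZ, mul(Z, SSZ))), SZ)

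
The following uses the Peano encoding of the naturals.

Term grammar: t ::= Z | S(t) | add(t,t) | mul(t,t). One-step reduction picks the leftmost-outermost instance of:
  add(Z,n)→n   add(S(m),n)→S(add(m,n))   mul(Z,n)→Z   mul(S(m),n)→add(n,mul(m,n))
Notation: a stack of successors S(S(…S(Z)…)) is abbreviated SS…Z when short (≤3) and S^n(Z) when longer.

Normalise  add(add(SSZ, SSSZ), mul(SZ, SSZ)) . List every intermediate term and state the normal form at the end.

Answer: normal form = S^7(Z)  (in 14 steps)

Working:
  start: add(add(SSZ, SSSZ), mul(SZ, SSZ))
  →1  add(S(add(SZ, SSSZ)), mul(SZ, SSZ))
  →2  S(add(add(SZ, SSSZ), mul(SZ, SSZ)))
  →3  S(add(S(add(Z, SSSZ)), mul(SZ, SSZ)))
  →4  S(S(add(add(Z, SSSZ), mul(SZ, SSZ))))
  →5  S(S(add(SSSZ, mul(SZ, SSZ))))
  →6  S(S(S(add(SSZ, mul(SZ, SSZ)))))
  →7  S(S(S(S(add(SZ, mul(SZ, SSZ))))))
  →8  S(S(S(S(S(add(Z, mul(SZ, SSZ)))))))
  →9  S(S(S(S(S(mul(SZ, SSZ))))))
  →10  S(S(S(S(S(add(SSZ, mul(Z, SSZ)))))))
  →11  S(S(S(S(S(S(add(SZ, mul(Z, SSZ))))))))
  →12  S(S(S(S(S(S(S(add(Z, mul(Z, SSZ)))))))))
  →13  S(S(S(S(S(S(S(mul(Z, SSZ))))))))
  →14  S^7(Z)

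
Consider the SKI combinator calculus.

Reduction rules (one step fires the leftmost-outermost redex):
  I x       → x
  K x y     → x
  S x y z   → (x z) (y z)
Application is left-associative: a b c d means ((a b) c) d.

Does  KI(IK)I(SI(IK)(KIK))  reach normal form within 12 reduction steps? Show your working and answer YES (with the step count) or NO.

Answer: YES — reaches normal form KI in 9 ≤ 12 steps

Working:
  start: KI(IK)I(SI(IK)(KIK))
  →1  II(SI(IK)(KIK))
  →2  I(SI(IK)(KIK))
  →3  SI(IK)(KIK)
  →4  I(KIK)(IK(KIK))
  →5  KIK(IK(KIK))
  →6  I(IK(KIK))
  →7  IK(KIK)
  →8  K(KIK)
  →9  KI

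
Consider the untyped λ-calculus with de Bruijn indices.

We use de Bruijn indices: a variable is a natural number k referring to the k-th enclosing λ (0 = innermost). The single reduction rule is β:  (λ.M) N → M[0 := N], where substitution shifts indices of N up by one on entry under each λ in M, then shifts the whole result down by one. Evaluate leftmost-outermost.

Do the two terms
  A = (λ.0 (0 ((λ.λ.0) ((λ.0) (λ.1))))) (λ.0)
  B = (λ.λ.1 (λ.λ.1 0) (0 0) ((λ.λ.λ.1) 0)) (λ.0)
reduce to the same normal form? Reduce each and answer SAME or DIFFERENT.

Answer: DIFFERENT — A ⇓ λ.0, B ⇓ λ.0 0 (λ.λ.1)

Derivation:
Term A:
  start: (λ.0 (0 ((λ.λ.0) ((λ.0) (λ.1))))) (λ.0)
  step 1: (λ.0) ((λ.0) ((λ.λ.0) ((λ.0) (λ.λ.0))))
  step 2: (λ.0) ((λ.λ.0) ((λ.0) (λ.λ.0)))
  step 3: (λ.λ.0) ((λ.0) (λ.λ.0))
  step 4: λ.0

Term B:
  start: (λ.λ.1 (λ.λ.1 0) (0 0) ((λ.λ.λ.1) 0)) (λ.0)
  step 1: λ.(λ.0) (λ.λ.1 0) (0 0) ((λ.λ.λ.1) 0)
  step 2: λ.(λ.λ.1 0) (0 0) ((λ.λ.λ.1) 0)
  step 3: λ.(λ.1 1 0) ((λ.λ.λ.1) 0)
  step 4: λ.0 0 ((λ.λ.λ.1) 0)
  step 5: λ.0 0 (λ.λ.1)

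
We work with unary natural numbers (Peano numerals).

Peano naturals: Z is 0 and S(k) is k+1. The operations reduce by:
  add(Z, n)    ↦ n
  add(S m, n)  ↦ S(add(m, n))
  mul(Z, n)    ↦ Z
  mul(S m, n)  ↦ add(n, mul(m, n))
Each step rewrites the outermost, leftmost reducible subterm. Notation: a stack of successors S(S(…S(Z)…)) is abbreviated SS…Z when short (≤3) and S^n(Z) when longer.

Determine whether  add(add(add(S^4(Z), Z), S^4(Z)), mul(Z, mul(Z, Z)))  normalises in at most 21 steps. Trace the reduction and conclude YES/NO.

Answer: YES — reaches normal form S^8(Z) in 20 ≤ 21 steps

Working:
  start: add(add(add(S^4(Z), Z), S^4(Z)), mul(Z, mul(Z, Z)))
  →1  add(add(S(add(SSSZ, Z)), S^4(Z)), mul(Z, mul(Z, Z)))
  →2  add(S(add(add(SSSZ, Z), S^4(Z))), mul(Z, mul(Z, Z)))
  →3  S(add(add(add(SSSZ, Z), S^4(Z)), mul(Z, mul(Z, Z))))
  →4  S(add(add(S(add(SSZ, Z)), S^4(Z)), mul(Z, mul(Z, Z))))
  →5  S(add(S(add(add(SSZ, Z), S^4(Z))), mul(Z, mul(Z, Z))))
  →6  S(S(add(add(add(SSZ, Z), S^4(Z)), mul(Z, mul(Z, Z)))))
  →7  S(S(add(add(S(add(SZ, Z)), S^4(Z)), mul(Z, mul(Z, Z)))))
  →8  S(S(add(S(add(add(SZ, Z), S^4(Z))), mul(Z, mul(Z, Z)))))
  →9  S(S(S(add(add(add(SZ, Z), S^4(Z)), mul(Z, mul(Z, Z))))))
  →10  S(S(S(add(add(S(add(Z, Z)), S^4(Z)), mul(Z, mul(Z, Z))))))
  →11  S(S(S(add(S(add(add(Z, Z), S^4(Z))), mul(Z, mul(Z, Z))))))
  →12  S(S(S(S(add(add(add(Z, Z), S^4(Z)), mul(Z, mul(Z, Z)))))))
  →13  S(S(S(S(add(add(Z, S^4(Z)), mul(Z, mul(Z, Z)))))))
  →14  S(S(S(S(add(S^4(Z), mul(Z, mul(Z, Z)))))))
  →15  S(S(S(S(S(add(SSSZ, mul(Z, mul(Z, Z))))))))
  →16  S(S(S(S(S(S(add(SSZ, mul(Z, mul(Z, Z)))))))))
  →17  S(S(S(S(S(S(S(add(SZ, mul(Z, mul(Z, Z))))))))))
  →18  S(S(S(S(S(S(S(S(add(Z, mul(Z, mul(Z, Z)))))))))))
  →19  S(S(S(S(S(S(S(S(mul(Z, mul(Z, Z))))))))))
  →20  S^8(Z)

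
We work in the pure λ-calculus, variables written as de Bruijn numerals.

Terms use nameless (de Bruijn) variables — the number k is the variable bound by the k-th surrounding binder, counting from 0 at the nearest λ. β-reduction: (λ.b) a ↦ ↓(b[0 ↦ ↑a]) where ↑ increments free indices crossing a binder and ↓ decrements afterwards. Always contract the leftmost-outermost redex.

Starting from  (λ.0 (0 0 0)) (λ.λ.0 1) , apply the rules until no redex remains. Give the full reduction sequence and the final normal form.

  start: (λ.0 (0 0 0)) (λ.λ.0 1)
  [1] (λ.λ.0 1) ((λ.λ.0 1) (λ.λ.0 1) (λ.λ.0 1))
  [2] λ.0 ((λ.λ.0 1) (λ.λ.0 1) (λ.λ.0 1))
  [3] λ.0 ((λ.0 (λ.λ.0 1)) (λ.λ.0 1))
  [4] λ.0 ((λ.λ.0 1) (λ.λ.0 1))
  [5] λ.0 (λ.0 (λ.λ.0 1))

Answer: normal form = λ.0 (λ.0 (λ.λ.0 1))  (in 5 steps)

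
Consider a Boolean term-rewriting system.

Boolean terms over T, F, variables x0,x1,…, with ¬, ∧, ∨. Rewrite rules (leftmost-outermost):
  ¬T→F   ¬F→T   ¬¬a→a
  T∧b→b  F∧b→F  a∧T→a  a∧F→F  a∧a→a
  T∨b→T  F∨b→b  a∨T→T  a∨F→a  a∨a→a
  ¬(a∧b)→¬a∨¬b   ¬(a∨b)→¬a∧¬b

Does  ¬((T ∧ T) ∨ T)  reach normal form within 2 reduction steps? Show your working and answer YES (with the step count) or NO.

Answer: NO — after 2 steps the term is (¬T ∨ ¬T) ∧ ¬T, not yet normal

Working:
  start: ¬((T ∧ T) ∨ T)
  [1] ¬(T ∧ T) ∧ ¬T
  [2] (¬T ∨ ¬T) ∧ ¬T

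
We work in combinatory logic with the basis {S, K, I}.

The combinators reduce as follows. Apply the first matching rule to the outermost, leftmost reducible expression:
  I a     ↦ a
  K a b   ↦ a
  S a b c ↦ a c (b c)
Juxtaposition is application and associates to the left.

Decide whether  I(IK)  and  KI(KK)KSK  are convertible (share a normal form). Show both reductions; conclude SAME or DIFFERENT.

Answer: DIFFERENT — A ⇓ K, B ⇓ S

Working:
Term A:
  start: I(IK)
  [1] IK
  [2] K

Term B:
  start: KI(KK)KSK
  [1] IKSK
  [2] KSK
  [3] S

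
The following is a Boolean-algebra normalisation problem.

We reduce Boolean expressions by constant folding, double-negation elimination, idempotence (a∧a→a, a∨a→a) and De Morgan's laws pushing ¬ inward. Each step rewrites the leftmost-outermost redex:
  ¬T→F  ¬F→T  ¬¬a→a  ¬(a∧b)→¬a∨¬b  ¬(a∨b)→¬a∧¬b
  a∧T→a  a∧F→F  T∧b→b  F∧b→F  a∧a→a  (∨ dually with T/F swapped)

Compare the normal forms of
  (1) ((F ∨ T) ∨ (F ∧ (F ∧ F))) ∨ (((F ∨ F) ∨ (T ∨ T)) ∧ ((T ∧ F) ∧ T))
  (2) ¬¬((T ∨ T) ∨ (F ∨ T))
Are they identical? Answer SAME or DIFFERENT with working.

Answer: SAME — A ⇓ T, B ⇓ T

Working:
Term A:
  start: ((F ∨ T) ∨ (F ∧ (F ∧ F))) ∨ (((F ∨ F) ∨ (T ∨ T)) ∧ ((T ∧ F) ∧ T))
  step 1: (T ∨ (F ∧ (F ∧ F))) ∨ (((F ∨ F) ∨ (T ∨ T)) ∧ ((T ∧ F) ∧ T))
  step 2: T ∨ (((F ∨ F) ∨ (T ∨ T)) ∧ ((T ∧ F) ∧ T))
  step 3: T

Term B:
  start: ¬¬((T ∨ T) ∨ (F ∨ T))
  step 1: (T ∨ T) ∨ (F ∨ T)
  step 2: T ∨ (F ∨ T)
  step 3: T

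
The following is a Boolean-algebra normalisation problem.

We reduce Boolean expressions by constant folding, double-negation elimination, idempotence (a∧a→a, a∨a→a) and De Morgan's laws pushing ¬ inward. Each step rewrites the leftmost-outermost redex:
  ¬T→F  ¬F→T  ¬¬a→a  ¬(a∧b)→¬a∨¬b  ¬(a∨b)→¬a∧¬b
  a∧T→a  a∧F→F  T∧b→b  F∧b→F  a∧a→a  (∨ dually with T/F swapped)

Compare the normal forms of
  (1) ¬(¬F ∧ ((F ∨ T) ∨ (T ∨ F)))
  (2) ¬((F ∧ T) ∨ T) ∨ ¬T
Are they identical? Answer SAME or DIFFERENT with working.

Answer: SAME — A ⇓ F, B ⇓ F

Reduction:
Term A:
  start: ¬(¬F ∧ ((F ∨ T) ∨ (T ∨ F)))
  →1  ¬¬F ∨ ¬((F ∨ T) ∨ (T ∨ F))
  →2  F ∨ ¬((F ∨ T) ∨ (T ∨ F))
  →3  ¬((F ∨ T) ∨ (T ∨ F))
  →4  ¬(F ∨ T) ∧ ¬(T ∨ F)
  →5  (¬F ∧ ¬T) ∧ ¬(T ∨ F)
  →6  (T ∧ ¬T) ∧ ¬(T ∨ F)
  →7  ¬T ∧ ¬(T ∨ F)
  →8  F ∧ ¬(T ∨ F)
  →9  F

Term B:
  start: ¬((F ∧ T) ∨ T) ∨ ¬T
  →1  (¬(F ∧ T) ∧ ¬T) ∨ ¬T
  →2  ((¬F ∨ ¬T) ∧ ¬T) ∨ ¬T
  →3  ((T ∨ ¬T) ∧ ¬T) ∨ ¬T
  →4  (T ∧ ¬T) ∨ ¬T
  →5  ¬T ∨ ¬T
  →6  ¬T
  →7  F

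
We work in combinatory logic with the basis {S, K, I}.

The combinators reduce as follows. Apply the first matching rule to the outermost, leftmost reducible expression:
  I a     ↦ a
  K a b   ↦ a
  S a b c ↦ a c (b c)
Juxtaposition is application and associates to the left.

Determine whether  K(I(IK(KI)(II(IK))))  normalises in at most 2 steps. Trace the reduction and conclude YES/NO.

  start: K(I(IK(KI)(II(IK))))
  [1] K(IK(KI)(II(IK)))
  [2] K(K(KI)(II(IK)))

Answer: NO — after 2 steps the term is K(K(KI)(II(IK))), not yet normal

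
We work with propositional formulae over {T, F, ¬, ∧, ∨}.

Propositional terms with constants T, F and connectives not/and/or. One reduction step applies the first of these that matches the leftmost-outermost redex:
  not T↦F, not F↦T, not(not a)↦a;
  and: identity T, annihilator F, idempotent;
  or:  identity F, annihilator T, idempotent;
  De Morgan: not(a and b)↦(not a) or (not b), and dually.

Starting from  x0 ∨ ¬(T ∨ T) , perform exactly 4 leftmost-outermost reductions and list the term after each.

  start: x0 ∨ ¬(T ∨ T)
  step 1: x0 ∨ (¬T ∧ ¬T)
  step 2: x0 ∨ ¬T
  step 3: x0 ∨ F
  step 4: x0

Answer: after 4 steps: x0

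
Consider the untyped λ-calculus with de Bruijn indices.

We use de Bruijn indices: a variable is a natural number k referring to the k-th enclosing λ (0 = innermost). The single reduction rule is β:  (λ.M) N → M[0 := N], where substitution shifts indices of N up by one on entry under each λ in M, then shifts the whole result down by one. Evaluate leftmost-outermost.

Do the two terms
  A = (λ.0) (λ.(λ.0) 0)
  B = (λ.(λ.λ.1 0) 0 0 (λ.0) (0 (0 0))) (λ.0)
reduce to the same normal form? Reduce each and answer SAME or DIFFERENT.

Term A:
  start: (λ.0) (λ.(λ.0) 0)
  [1] λ.(λ.0) 0
  [2] λ.0

Term B:
  start: (λ.(λ.λ.1 0) 0 0 (λ.0) (0 (0 0))) (λ.0)
  [1] (λ.λ.1 0) (λ.0) (λ.0) (λ.0) ((λ.0) ((λ.0) (λ.0)))
  [2] (λ.(λ.0) 0) (λ.0) (λ.0) ((λ.0) ((λ.0) (λ.0)))
  [3] (λ.0) (λ.0) (λ.0) ((λ.0) ((λ.0) (λ.0)))
  [4] (λ.0) (λ.0) ((λ.0) ((λ.0) (λ.0)))
  [5] (λ.0) ((λ.0) ((λ.0) (λ.0)))
  [6] (λ.0) ((λ.0) (λ.0))
  [7] (λ.0) (λ.0)
  [8] λ.0

Answer: SAME — A ⇓ λ.0, B ⇓ λ.0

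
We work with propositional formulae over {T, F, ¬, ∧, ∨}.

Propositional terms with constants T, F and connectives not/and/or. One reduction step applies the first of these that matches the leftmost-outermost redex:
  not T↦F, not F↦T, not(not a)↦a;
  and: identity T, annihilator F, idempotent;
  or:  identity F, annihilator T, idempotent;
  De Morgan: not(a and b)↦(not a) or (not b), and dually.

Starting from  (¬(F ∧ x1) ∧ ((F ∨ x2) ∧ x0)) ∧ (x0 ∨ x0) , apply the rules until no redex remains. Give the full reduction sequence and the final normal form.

Answer: normal form = (x2 ∧ x0) ∧ x0  (in 6 steps)

Reduction:
  start: (¬(F ∧ x1) ∧ ((F ∨ x2) ∧ x0)) ∧ (x0 ∨ x0)
  →1  ((¬F ∨ ¬x1) ∧ ((F ∨ x2) ∧ x0)) ∧ (x0 ∨ x0)
  →2  ((T ∨ ¬x1) ∧ ((F ∨ x2) ∧ x0)) ∧ (x0 ∨ x0)
  →3  (T ∧ ((F ∨ x2) ∧ x0)) ∧ (x0 ∨ x0)
  →4  ((F ∨ x2) ∧ x0) ∧ (x0 ∨ x0)
  →5  (x2 ∧ x0) ∧ (x0 ∨ x0)
  →6  (x2 ∧ x0) ∧ x0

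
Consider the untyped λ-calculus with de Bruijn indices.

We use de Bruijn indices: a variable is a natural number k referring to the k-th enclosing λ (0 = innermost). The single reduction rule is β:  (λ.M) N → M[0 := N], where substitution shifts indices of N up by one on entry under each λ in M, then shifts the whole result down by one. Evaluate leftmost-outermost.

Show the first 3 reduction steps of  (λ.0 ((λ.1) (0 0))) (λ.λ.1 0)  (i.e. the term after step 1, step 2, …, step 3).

  start: (λ.0 ((λ.1) (0 0))) (λ.λ.1 0)
  step 1: (λ.λ.1 0) ((λ.λ.λ.1 0) ((λ.λ.1 0) (λ.λ.1 0)))
  step 2: λ.(λ.λ.λ.1 0) ((λ.λ.1 0) (λ.λ.1 0)) 0
  step 3: λ.(λ.λ.1 0) 0

Answer: after 3 steps: λ.(λ.λ.1 0) 0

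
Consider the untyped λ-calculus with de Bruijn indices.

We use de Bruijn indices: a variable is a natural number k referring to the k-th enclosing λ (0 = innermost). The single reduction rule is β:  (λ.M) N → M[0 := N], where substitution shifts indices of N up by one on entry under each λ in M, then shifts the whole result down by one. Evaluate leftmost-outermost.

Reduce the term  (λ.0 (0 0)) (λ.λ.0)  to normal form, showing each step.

  start: (λ.0 (0 0)) (λ.λ.0)
  →1  (λ.λ.0) ((λ.λ.0) (λ.λ.0))
  →2  λ.0

Answer: normal form = λ.0  (in 2 steps)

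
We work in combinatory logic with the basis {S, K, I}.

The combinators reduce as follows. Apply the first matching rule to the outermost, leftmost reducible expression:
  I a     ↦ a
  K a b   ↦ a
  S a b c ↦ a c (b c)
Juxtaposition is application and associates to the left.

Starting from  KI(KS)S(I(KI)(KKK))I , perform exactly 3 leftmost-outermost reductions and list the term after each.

Answer: after 3 steps: S(KI(KKK))I

Reduction:
  start: KI(KS)S(I(KI)(KKK))I
  step 1: IS(I(KI)(KKK))I
  step 2: S(I(KI)(KKK))I
  step 3: S(KI(KKK))I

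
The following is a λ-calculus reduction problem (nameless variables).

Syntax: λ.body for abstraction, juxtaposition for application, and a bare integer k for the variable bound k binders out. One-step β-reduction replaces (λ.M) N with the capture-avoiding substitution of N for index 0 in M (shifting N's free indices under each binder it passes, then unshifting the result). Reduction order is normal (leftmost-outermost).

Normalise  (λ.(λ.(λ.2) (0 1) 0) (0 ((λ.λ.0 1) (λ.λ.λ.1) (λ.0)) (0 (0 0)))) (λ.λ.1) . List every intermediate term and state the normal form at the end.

  start: (λ.(λ.(λ.2) (0 1) 0) (0 ((λ.λ.0 1) (λ.λ.λ.1) (λ.0)) (0 (0 0)))) (λ.λ.1)
  →1  (λ.(λ.λ.λ.1) (0 (λ.λ.1)) 0) ((λ.λ.1) ((λ.λ.0 1) (λ.λ.λ.1) (λ.0)) ((λ.λ.1) ((λ.λ.1) (λ.λ.1))))
  →2  (λ.λ.λ.1) ((λ.λ.1) ((λ.λ.0 1) (λ.λ.λ.1) (λ.0)) ((λ.λ.1) ((λ.λ.1) (λ.λ.1))) (λ.λ.1)) ((λ.λ.1) ((λ.λ.0 1) (λ.λ.λ.1) (λ.0)) ((λ.λ.1) ((λ.λ.1) (λ.λ.1))))
  →3  (λ.λ.1) ((λ.λ.1) ((λ.λ.0 1) (λ.λ.λ.1) (λ.0)) ((λ.λ.1) ((λ.λ.1) (λ.λ.1))))
  →4  λ.(λ.λ.1) ((λ.λ.0 1) (λ.λ.λ.1) (λ.0)) ((λ.λ.1) ((λ.λ.1) (λ.λ.1)))
  →5  λ.(λ.(λ.λ.0 1) (λ.λ.λ.1) (λ.0)) ((λ.λ.1) ((λ.λ.1) (λ.λ.1)))
  →6  λ.(λ.λ.0 1) (λ.λ.λ.1) (λ.0)
  →7  λ.(λ.0 (λ.λ.λ.1)) (λ.0)
  →8  λ.(λ.0) (λ.λ.λ.1)
  →9  λ.λ.λ.λ.1

Answer: normal form = λ.λ.λ.λ.1  (in 9 steps)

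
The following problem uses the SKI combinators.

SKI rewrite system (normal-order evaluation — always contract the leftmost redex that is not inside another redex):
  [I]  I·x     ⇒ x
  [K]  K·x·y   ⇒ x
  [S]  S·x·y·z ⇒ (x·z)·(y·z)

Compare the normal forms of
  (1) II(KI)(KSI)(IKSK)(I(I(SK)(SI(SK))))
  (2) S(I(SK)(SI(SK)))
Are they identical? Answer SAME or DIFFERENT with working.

Answer: SAME — A ⇓ S(SK(SI(SK))), B ⇓ S(SK(SI(SK)))

Working:
Term A:
  start: II(KI)(KSI)(IKSK)(I(I(SK)(SI(SK))))
  →1  I(KI)(KSI)(IKSK)(I(I(SK)(SI(SK))))
  →2  KI(KSI)(IKSK)(I(I(SK)(SI(SK))))
  →3  I(IKSK)(I(I(SK)(SI(SK))))
  →4  IKSK(I(I(SK)(SI(SK))))
  →5  KSK(I(I(SK)(SI(SK))))
  →6  S(I(I(SK)(SI(SK))))
  →7  S(I(SK)(SI(SK)))
  →8  S(SK(SI(SK)))

Term B:
  start: S(I(SK)(SI(SK)))
  →1  S(SK(SI(SK)))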